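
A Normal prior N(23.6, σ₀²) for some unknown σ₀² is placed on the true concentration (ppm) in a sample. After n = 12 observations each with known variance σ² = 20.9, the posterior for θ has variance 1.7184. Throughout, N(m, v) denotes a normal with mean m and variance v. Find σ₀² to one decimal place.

Posterior precision equals prior precision plus data precision: 1/σ_n² = 1/σ₀² + n/σ².
So 1/σ₀² = 1/1.7184 − 12/20.9 = 0.581937 − 0.574163 = 0.007774.
Hence σ₀² = 1/0.007774 ≈ 128.6.

σ₀² = 128.6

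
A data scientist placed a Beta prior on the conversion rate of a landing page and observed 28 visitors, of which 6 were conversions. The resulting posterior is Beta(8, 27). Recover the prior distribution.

Beta(2, 5)

Beta is conjugate to the binomial likelihood: posterior = Beta(a+s, b+f).
So a = 8 − 6 = 2 and b = 27 − 22 = 5.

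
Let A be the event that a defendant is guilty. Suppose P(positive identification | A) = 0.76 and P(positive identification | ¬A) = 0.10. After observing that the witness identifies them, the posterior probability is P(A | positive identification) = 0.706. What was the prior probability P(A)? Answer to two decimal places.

In odds form, posterior odds = prior odds × likelihood ratio, so prior odds = posterior odds ÷ LR.
Posterior odds = 0.706/(1−0.706) = 2.4014. LR = 0.76/0.10 = 7.6000.
Prior odds = 2.4014/7.6000 = 0.3160, so P(A) = 0.3160/(1+0.3160) ≈ 0.24.

P(A) = 0.24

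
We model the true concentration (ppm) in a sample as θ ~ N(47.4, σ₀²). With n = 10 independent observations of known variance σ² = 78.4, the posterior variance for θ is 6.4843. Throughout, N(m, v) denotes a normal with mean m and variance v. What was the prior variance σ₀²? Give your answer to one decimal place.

For the Normal–Normal model with known σ², precisions add: τ_n = τ₀ + n/σ².
So 1/σ₀² = 1/6.4843 − 10/78.4 = 0.154219 − 0.127551 = 0.026668.
Hence σ₀² = 1/0.026668 ≈ 37.5.

σ₀² = 37.5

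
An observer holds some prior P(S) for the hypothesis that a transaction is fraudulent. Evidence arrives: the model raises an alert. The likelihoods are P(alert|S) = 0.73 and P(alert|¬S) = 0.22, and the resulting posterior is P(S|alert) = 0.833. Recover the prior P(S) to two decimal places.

P(S) = 0.60

In odds form, posterior odds = prior odds × likelihood ratio, so prior odds = posterior odds ÷ LR.
Posterior odds = 0.833/(1−0.833) = 4.9880. LR = 0.73/0.22 = 3.3182.
Prior odds = 4.9880/3.3182 = 1.5032, so P(S) = 1.5032/(1+1.5032) ≈ 0.60.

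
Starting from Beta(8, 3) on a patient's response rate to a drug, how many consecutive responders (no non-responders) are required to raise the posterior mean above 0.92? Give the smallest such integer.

After k responders and 0 non-responders the posterior is Beta(8+k, 3), with mean (8+k)/(8+3+k).
Set (8+k)/(11+k) > 0.92 and solve: k > (0.92·11 − 8)/(1 − 0.92) = 26.500.
The smallest integer exceeding 26.500 is 27, and checking k=27: (35)/(38) = 0.9211 > 0.92.

k = 27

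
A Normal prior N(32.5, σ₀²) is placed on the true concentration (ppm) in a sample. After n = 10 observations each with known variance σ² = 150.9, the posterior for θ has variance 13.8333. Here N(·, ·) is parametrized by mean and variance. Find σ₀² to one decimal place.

σ₀² = 166.1

Posterior precision equals prior precision plus data precision: 1/σ_n² = 1/σ₀² + n/σ².
So 1/σ₀² = 1/13.8333 − 10/150.9 = 0.072289 − 0.066269 = 0.006020.
Hence σ₀² = 1/0.006020 ≈ 166.1.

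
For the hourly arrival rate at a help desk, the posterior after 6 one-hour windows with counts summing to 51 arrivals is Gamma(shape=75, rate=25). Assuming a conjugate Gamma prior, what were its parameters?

A Gamma(α, β) prior (rate parametrization) on a Poisson rate with n observations summing to S gives posterior Gamma(α+S, β+n).
So α = 75 − 51 = 24 and β = 25 − 6 = 19.

Gamma(shape=24, rate=19)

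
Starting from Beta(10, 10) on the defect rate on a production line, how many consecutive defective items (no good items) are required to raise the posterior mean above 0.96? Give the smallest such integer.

After k defective items and 0 good items the posterior is Beta(10+k, 10), with mean (10+k)/(10+10+k).
Set (10+k)/(20+k) > 0.96 and solve: k > (0.96·20 − 10)/(1 − 0.96) = 230.000.
The smallest integer exceeding 230.000 is 231, and checking k=231: (241)/(251) = 0.9602 > 0.96.

k = 231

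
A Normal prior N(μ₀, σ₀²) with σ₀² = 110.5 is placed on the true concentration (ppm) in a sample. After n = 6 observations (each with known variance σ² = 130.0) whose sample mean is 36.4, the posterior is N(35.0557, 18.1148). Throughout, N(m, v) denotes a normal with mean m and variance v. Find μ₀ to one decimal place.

μ₀ = 28.2

The posterior mean is a precision-weighted average: μ_n = (τ₀μ₀ + τ_data·x̄)/(τ₀+τ_data), with τ₀=1/σ₀² and τ_data=n/σ².
Here τ₀ = 1/110.5 = 0.009050 and τ_data = 6/130.0 = 0.046154, so τ_n = 0.055204.
Rearranging for μ₀: μ₀ = (μ_n·τ_n − τ_data·x̄)/τ₀ = (35.0557·0.055204 − 0.046154·36.4) / 0.009050 = 0.255209/0.009050 ≈ 28.2.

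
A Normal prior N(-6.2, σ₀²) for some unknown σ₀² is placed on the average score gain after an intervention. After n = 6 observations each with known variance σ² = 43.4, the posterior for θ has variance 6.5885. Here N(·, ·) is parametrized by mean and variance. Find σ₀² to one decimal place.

σ₀² = 73.9

For the Normal–Normal model with known σ², precisions add: τ_n = τ₀ + n/σ².
So 1/σ₀² = 1/6.5885 − 6/43.4 = 0.151780 − 0.138249 = 0.013531.
Hence σ₀² = 1/0.013531 ≈ 73.9.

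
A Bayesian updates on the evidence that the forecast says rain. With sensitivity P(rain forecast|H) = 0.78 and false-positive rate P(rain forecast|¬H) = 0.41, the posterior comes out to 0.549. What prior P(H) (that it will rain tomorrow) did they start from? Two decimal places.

P(H) = 0.39

In odds form, posterior odds = prior odds × likelihood ratio, so prior odds = posterior odds ÷ LR.
Posterior odds = 0.549/(1−0.549) = 1.2173. LR = 0.78/0.41 = 1.9024.
Prior odds = 1.2173/1.9024 = 0.6399, so P(H) = 0.6399/(1+0.6399) ≈ 0.39.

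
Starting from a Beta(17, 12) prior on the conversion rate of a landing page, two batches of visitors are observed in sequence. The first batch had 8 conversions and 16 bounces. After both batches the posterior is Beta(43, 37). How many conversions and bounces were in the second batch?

Because Beta–binomial updating is additive in the counts, the combined data contributed (α_post−α_prior, β_post−β_prior) successes and failures.
Total across both batches: 43−17=26 conversions, 37−12=25 bounces.
Subtract the first batch: 26−8=18 conversions and 25−16=9 bounces.

18 conversions and 9 bounces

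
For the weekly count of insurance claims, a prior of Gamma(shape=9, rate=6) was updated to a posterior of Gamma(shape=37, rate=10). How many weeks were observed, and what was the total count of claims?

Gamma–Poisson conjugacy: posterior shape = α + Σxᵢ, posterior rate = β + n.
Matching: Σxᵢ = 37 − 9 = 28 and n = 10 − 6 = 4.

n = 4 weeks with total 28 claims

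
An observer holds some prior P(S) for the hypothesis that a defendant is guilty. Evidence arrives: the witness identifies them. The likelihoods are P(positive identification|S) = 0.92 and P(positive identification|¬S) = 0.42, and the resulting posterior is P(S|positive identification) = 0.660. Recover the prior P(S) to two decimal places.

P(S) = 0.47

Bayes' rule in odds form gives O(S|E) = O(S)·[P(E|S)/P(E|¬S)], hence O(S) = O(S|E)/LR.
Posterior odds = 0.660/(1−0.660) = 1.9412. LR = 0.92/0.42 = 2.1905.
Prior odds = 1.9412/2.1905 = 0.8862, so P(S) = 0.8862/(1+0.8862) ≈ 0.47.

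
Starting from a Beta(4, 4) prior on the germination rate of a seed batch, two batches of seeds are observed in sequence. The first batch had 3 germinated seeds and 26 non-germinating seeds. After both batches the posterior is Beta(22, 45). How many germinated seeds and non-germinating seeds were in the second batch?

Because Beta–binomial updating is additive in the counts, the combined data contributed (α_post−α_prior, β_post−β_prior) successes and failures.
Total across both batches: 22−4=18 germinated seeds, 45−4=41 non-germinating seeds.
Subtract the first batch: 18−3=15 germinated seeds and 41−26=15 non-germinating seeds.

15 germinated seeds and 15 non-germinating seeds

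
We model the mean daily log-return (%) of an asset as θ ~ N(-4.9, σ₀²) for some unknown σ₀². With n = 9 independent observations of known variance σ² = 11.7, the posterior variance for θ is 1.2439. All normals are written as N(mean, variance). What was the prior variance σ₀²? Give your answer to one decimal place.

σ₀² = 28.8

For the Normal–Normal model with known σ², precisions add: τ_n = τ₀ + n/σ².
So 1/σ₀² = 1/1.2439 − 9/11.7 = 0.803923 − 0.769231 = 0.034692.
Hence σ₀² = 1/0.034692 ≈ 28.8.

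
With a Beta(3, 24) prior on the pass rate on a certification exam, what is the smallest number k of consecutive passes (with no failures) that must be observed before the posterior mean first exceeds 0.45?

k = 17

After k passes and 0 failures the posterior is Beta(3+k, 24), with mean (3+k)/(3+24+k).
Set (3+k)/(27+k) > 0.45 and solve: k > (0.45·27 − 3)/(1 − 0.45) = 16.636.
The smallest integer exceeding 16.636 is 17.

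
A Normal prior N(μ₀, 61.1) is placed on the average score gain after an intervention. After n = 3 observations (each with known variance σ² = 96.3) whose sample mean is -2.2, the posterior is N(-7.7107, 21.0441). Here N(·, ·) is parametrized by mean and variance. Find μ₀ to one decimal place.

The posterior mean is a precision-weighted average: μ_n = (τ₀μ₀ + τ_data·x̄)/(τ₀+τ_data), with τ₀=1/σ₀² and τ_data=n/σ².
Here τ₀ = 1/61.1 = 0.016367 and τ_data = 3/96.3 = 0.031153, so τ_n = 0.047520.
Rearranging for μ₀: μ₀ = (μ_n·τ_n − τ_data·x̄)/τ₀ = (-7.7107·0.047520 − 0.031153·-2.2) / 0.016367 = -0.297876/0.016367 ≈ -18.2.

μ₀ = -18.2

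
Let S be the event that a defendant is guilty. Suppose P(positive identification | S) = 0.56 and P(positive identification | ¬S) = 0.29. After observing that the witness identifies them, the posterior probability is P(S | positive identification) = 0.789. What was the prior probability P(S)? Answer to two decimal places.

P(S) = 0.66

Bayes' rule in odds form gives O(S|E) = O(S)·[P(E|S)/P(E|¬S)], hence O(S) = O(S|E)/LR.
Posterior odds = 0.789/(1−0.789) = 3.7393. LR = 0.56/0.29 = 1.9310.
Prior odds = 3.7393/1.9310 = 1.9365, so P(S) = 1.9365/(1+1.9365) ≈ 0.66.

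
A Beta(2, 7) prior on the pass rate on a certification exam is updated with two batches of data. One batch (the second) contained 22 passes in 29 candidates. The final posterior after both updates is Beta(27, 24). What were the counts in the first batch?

3 passes and 10 failures

Because Beta–binomial updating is additive in the counts, the combined data contributed (α_post−α_prior, β_post−β_prior) successes and failures.
Total across both batches: 27−2=25 passes, 24−7=17 failures.
Subtract the second batch: 25−22=3 passes and 17−7=10 failures.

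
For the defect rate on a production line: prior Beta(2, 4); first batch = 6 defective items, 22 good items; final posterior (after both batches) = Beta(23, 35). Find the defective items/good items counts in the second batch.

Sequential conjugate updates are equivalent to a single update on the pooled data, so total successes = posterior α − prior α and total failures = posterior β − prior β.
Total across both batches: 23−2=21 defective items, 35−4=31 good items.
Subtract the first batch: 21−6=15 defective items and 31−22=9 good items.

15 defective items and 9 good items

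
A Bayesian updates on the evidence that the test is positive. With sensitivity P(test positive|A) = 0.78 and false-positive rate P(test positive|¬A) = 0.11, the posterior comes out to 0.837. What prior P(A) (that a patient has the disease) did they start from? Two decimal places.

In odds form, posterior odds = prior odds × likelihood ratio, so prior odds = posterior odds ÷ LR.
Posterior odds = 0.837/(1−0.837) = 5.1350. LR = 0.78/0.11 = 7.0909.
Prior odds = 5.1350/7.0909 = 0.7242, so P(A) = 0.7242/(1+0.7242) ≈ 0.42.

P(A) = 0.42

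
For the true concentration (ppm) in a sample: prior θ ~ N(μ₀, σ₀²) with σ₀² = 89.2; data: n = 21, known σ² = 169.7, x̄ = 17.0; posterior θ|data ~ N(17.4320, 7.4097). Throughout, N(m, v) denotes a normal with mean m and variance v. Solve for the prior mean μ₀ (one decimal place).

The posterior mean is a precision-weighted average: μ_n = (τ₀μ₀ + τ_data·x̄)/(τ₀+τ_data), with τ₀=1/σ₀² and τ_data=n/σ².
Here τ₀ = 1/89.2 = 0.011211 and τ_data = 21/169.7 = 0.123748, so τ_n = 0.134959.
Rearranging for μ₀: μ₀ = (μ_n·τ_n − τ_data·x̄)/τ₀ = (17.4320·0.134959 − 0.123748·17.0) / 0.011211 = 0.248889/0.011211 ≈ 22.2.

μ₀ = 22.2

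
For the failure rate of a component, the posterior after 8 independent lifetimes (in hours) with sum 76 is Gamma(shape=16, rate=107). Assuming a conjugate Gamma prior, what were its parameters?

Gamma–exponential conjugacy: posterior shape = α + n, posterior rate = β + Σtᵢ.
So α = 16 − 8 = 8 and β = 107 − 76 = 31.

Gamma(shape=8, rate=31)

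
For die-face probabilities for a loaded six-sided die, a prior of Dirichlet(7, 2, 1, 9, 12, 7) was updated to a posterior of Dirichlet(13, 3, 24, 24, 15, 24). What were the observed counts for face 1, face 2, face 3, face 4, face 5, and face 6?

For a Dirichlet(α) prior with multinomial counts c, the posterior is Dirichlet(α + c) componentwise.
Counts are posterior − prior componentwise: 13−7=6, 3−2=1, 24−1=23, 24−9=15, 15−12=3, 24−7=17.

counts (6, 1, 23, 15, 3, 17)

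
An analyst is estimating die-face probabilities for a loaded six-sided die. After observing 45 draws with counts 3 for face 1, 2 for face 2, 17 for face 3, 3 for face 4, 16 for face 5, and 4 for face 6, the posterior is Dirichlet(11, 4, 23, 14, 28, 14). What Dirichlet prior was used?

Dirichlet(8, 2, 6, 11, 12, 10)

For a Dirichlet(α) prior with multinomial counts c, the posterior is Dirichlet(α + c) componentwise.
Subtract each count from the matching posterior parameter: 11−3=8, 4−2=2, 23−17=6, 14−3=11, 28−16=12, 14−4=10.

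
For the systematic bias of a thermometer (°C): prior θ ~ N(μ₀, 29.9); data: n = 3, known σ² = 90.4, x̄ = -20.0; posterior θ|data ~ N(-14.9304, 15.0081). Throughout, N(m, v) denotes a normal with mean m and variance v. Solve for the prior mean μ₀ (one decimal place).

μ₀ = -9.9

The posterior mean is a precision-weighted average: μ_n = (τ₀μ₀ + τ_data·x̄)/(τ₀+τ_data), with τ₀=1/σ₀² and τ_data=n/σ².
Here τ₀ = 1/29.9 = 0.033445 and τ_data = 3/90.4 = 0.033186, so τ_n = 0.066631.
Rearranging for μ₀: μ₀ = (μ_n·τ_n − τ_data·x̄)/τ₀ = (-14.9304·0.066631 − 0.033186·-20.0) / 0.033445 = -0.331107/0.033445 ≈ -9.9.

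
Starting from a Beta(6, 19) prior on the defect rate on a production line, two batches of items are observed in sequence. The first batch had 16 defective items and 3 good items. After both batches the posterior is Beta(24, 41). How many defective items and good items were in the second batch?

Because Beta–binomial updating is additive in the counts, the combined data contributed (α_post−α_prior, β_post−β_prior) successes and failures.
Total across both batches: 24−6=18 defective items, 41−19=22 good items.
Subtract the first batch: 18−16=2 defective items and 22−3=19 good items.

2 defective items and 19 good items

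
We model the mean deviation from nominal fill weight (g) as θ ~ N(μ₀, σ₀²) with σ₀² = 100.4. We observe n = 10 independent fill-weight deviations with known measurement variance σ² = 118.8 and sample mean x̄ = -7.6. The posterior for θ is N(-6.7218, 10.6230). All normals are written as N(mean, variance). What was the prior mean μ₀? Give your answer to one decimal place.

μ₀ = 0.7

With known observation variance, the Normal–Normal posterior has precision τ_n = τ₀ + n/σ² and mean μ_n = (τ₀μ₀ + (n/σ²)x̄)/τ_n.
Here τ₀ = 1/100.4 = 0.009960 and τ_data = 10/118.8 = 0.084175, so τ_n = 0.094135.
Rearranging for μ₀: μ₀ = (μ_n·τ_n − τ_data·x̄)/τ₀ = (-6.7218·0.094135 − 0.084175·-7.6) / 0.009960 = 0.006973/0.009960 ≈ 0.7.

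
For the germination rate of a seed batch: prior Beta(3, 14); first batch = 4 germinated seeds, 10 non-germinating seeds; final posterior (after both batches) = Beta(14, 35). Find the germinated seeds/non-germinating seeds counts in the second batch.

Because Beta–binomial updating is additive in the counts, the combined data contributed (α_post−α_prior, β_post−β_prior) successes and failures.
Total across both batches: 14−3=11 germinated seeds, 35−14=21 non-germinating seeds.
Subtract the first batch: 11−4=7 germinated seeds and 21−10=11 non-germinating seeds.

7 germinated seeds and 11 non-germinating seeds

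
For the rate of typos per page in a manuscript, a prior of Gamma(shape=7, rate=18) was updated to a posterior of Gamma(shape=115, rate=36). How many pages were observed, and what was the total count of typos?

Gamma–Poisson conjugacy: posterior shape = α + Σxᵢ, posterior rate = β + n.
Matching: Σxᵢ = 115 − 7 = 108 and n = 36 − 18 = 18.

n = 18 pages with total 108 typos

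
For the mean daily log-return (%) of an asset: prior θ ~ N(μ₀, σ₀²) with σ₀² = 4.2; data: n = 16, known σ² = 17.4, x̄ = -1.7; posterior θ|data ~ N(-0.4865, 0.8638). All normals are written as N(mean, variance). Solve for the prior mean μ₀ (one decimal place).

μ₀ = 4.2

The posterior mean is a precision-weighted average: μ_n = (τ₀μ₀ + τ_data·x̄)/(τ₀+τ_data), with τ₀=1/σ₀² and τ_data=n/σ².
Here τ₀ = 1/4.2 = 0.238095 and τ_data = 16/17.4 = 0.919540, so τ_n = 1.157635.
Rearranging for μ₀: μ₀ = (μ_n·τ_n − τ_data·x̄)/τ₀ = (-0.4865·1.157635 − 0.919540·-1.7) / 0.238095 = 1.000029/0.238095 ≈ 4.2.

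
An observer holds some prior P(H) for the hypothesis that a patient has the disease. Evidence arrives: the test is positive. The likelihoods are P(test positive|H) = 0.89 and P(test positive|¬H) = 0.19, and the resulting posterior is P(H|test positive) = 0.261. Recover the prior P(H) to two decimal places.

In odds form, posterior odds = prior odds × likelihood ratio, so prior odds = posterior odds ÷ LR.
Posterior odds = 0.261/(1−0.261) = 0.3532. LR = 0.89/0.19 = 4.6842.
Prior odds = 0.3532/4.6842 = 0.0754, so P(H) = 0.0754/(1+0.0754) ≈ 0.07.

P(H) = 0.07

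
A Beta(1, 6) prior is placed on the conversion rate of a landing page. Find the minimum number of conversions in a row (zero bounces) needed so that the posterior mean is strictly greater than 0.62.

After k conversions and 0 bounces the posterior is Beta(1+k, 6), with mean (1+k)/(1+6+k).
Set (1+k)/(7+k) > 0.62 and solve: k > (0.62·7 − 1)/(1 − 0.62) = 8.789.
The smallest integer exceeding 8.789 is 9, and checking k=9: (10)/(16) = 0.6250 > 0.62.

k = 9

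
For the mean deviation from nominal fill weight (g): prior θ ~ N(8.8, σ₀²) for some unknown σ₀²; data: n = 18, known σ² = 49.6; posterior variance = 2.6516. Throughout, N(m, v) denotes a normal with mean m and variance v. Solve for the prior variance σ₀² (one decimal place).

For the Normal–Normal model with known σ², precisions add: τ_n = τ₀ + n/σ².
So 1/σ₀² = 1/2.6516 − 18/49.6 = 0.377131 − 0.362903 = 0.014228.
Hence σ₀² = 1/0.014228 ≈ 70.3.

σ₀² = 70.3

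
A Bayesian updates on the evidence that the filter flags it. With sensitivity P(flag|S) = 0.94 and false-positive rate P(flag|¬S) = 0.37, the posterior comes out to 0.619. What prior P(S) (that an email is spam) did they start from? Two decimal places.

Bayes' rule in odds form gives O(S|E) = O(S)·[P(E|S)/P(E|¬S)], hence O(S) = O(S|E)/LR.
Posterior odds = 0.619/(1−0.619) = 1.6247. LR = 0.94/0.37 = 2.5405.
Prior odds = 1.6247/2.5405 = 0.6395, so P(S) = 0.6395/(1+0.6395) ≈ 0.39.

P(S) = 0.39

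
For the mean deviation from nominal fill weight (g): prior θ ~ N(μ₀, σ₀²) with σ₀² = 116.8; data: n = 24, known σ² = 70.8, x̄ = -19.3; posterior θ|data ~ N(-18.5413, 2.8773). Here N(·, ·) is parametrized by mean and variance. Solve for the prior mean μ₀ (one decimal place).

The posterior mean is a precision-weighted average: μ_n = (τ₀μ₀ + τ_data·x̄)/(τ₀+τ_data), with τ₀=1/σ₀² and τ_data=n/σ².
Here τ₀ = 1/116.8 = 0.008562 and τ_data = 24/70.8 = 0.338983, so τ_n = 0.347545.
Rearranging for μ₀: μ₀ = (μ_n·τ_n − τ_data·x̄)/τ₀ = (-18.5413·0.347545 − 0.338983·-19.3) / 0.008562 = 0.098436/0.008562 ≈ 11.5.

μ₀ = 11.5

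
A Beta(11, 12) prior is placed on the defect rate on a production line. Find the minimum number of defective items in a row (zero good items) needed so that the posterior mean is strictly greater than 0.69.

k = 16

After k defective items and 0 good items the posterior is Beta(11+k, 12), with mean (11+k)/(11+12+k).
Set (11+k)/(23+k) > 0.69 and solve: k > (0.69·23 − 11)/(1 − 0.69) = 15.710.
The smallest integer exceeding 15.710 is 16, and checking k=16: (27)/(39) = 0.6923 > 0.69.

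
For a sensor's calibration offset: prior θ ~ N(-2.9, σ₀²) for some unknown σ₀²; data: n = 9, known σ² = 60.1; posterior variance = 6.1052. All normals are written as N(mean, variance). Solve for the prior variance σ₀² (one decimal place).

Posterior precision equals prior precision plus data precision: 1/σ_n² = 1/σ₀² + n/σ².
So 1/σ₀² = 1/6.1052 − 9/60.1 = 0.163795 − 0.149750 = 0.014045.
Hence σ₀² = 1/0.014045 ≈ 71.2.

σ₀² = 71.2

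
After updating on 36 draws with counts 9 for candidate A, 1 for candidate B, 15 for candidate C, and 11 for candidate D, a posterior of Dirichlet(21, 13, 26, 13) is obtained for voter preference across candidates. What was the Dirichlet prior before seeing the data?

Dirichlet(12, 12, 11, 2)

For a Dirichlet(α) prior with multinomial counts c, the posterior is Dirichlet(α + c) componentwise.
Subtract each count from the matching posterior parameter: 21−9=12, 13−1=12, 26−15=11, 13−11=2.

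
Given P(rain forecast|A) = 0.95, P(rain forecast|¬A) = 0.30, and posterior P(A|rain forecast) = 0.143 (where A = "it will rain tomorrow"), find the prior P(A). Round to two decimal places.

Bayes' rule in odds form gives O(A|E) = O(A)·[P(E|A)/P(E|¬A)], hence O(A) = O(A|E)/LR.
Posterior odds = 0.143/(1−0.143) = 0.1669. LR = 0.95/0.30 = 3.1667.
Prior odds = 0.1669/3.1667 = 0.0527, so P(A) = 0.0527/(1+0.0527) ≈ 0.05.

P(A) = 0.05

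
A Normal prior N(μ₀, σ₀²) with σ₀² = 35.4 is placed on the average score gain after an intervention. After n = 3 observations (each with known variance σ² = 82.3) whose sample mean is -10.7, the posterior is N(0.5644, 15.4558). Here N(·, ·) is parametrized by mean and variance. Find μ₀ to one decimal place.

μ₀ = 15.1

The posterior mean is a precision-weighted average: μ_n = (τ₀μ₀ + τ_data·x̄)/(τ₀+τ_data), with τ₀=1/σ₀² and τ_data=n/σ².
Here τ₀ = 1/35.4 = 0.028249 and τ_data = 3/82.3 = 0.036452, so τ_n = 0.064701.
Rearranging for μ₀: μ₀ = (μ_n·τ_n − τ_data·x̄)/τ₀ = (0.5644·0.064701 − 0.036452·-10.7) / 0.028249 = 0.426554/0.028249 ≈ 15.1.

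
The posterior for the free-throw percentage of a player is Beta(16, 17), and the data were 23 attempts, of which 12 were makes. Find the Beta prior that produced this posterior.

Beta(4, 6)

Under Beta–binomial conjugacy the posterior parameters are (α+s, β+f).
Subtract the data counts: 16−12=4, 17−11=6.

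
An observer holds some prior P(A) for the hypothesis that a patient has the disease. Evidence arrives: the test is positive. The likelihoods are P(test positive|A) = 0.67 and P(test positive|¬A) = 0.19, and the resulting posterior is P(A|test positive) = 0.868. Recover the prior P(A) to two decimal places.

P(A) = 0.65

In odds form, posterior odds = prior odds × likelihood ratio, so prior odds = posterior odds ÷ LR.
Posterior odds = 0.868/(1−0.868) = 6.5758. LR = 0.67/0.19 = 3.5263.
Prior odds = 6.5758/3.5263 = 1.8648, so P(A) = 1.8648/(1+1.8648) ≈ 0.65.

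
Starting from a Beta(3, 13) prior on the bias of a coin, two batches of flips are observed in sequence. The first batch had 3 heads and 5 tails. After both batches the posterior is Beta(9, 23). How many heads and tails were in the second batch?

3 heads and 5 tails

Because Beta–binomial updating is additive in the counts, the combined data contributed (α_post−α_prior, β_post−β_prior) successes and failures.
Total across both batches: 9−3=6 heads, 23−13=10 tails.
Subtract the first batch: 6−3=3 heads and 10−5=5 tails.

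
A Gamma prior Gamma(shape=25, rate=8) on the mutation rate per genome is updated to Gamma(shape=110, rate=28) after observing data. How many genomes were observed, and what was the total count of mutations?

n = 20 genomes with total 85 mutations

Gamma–Poisson conjugacy: posterior shape = α + Σxᵢ, posterior rate = β + n.
Matching: Σxᵢ = 110 − 25 = 85 and n = 28 − 8 = 20.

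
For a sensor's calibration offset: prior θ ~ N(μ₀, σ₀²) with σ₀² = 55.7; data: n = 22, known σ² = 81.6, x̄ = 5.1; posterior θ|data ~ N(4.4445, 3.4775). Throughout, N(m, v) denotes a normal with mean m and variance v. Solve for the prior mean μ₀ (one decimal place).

With known observation variance, the Normal–Normal posterior has precision τ_n = τ₀ + n/σ² and mean μ_n = (τ₀μ₀ + (n/σ²)x̄)/τ_n.
Here τ₀ = 1/55.7 = 0.017953 and τ_data = 22/81.6 = 0.269608, so τ_n = 0.287561.
Rearranging for μ₀: μ₀ = (μ_n·τ_n − τ_data·x̄)/τ₀ = (4.4445·0.287561 − 0.269608·5.1) / 0.017953 = -0.096936/0.017953 ≈ -5.4.

μ₀ = -5.4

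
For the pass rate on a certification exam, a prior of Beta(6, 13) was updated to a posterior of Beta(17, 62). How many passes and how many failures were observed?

Beta is conjugate to the binomial likelihood: posterior = Beta(α+s, β+f).
So s = 17 − 6 = 11 and f = 62 − 13 = 49.

11 passes and 49 failures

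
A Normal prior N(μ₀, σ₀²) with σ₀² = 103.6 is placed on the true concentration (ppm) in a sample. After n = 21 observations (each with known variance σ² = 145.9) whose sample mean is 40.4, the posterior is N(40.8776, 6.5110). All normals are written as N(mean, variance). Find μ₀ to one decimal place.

With known observation variance, the Normal–Normal posterior has precision τ_n = τ₀ + n/σ² and mean μ_n = (τ₀μ₀ + (n/σ²)x̄)/τ_n.
Here τ₀ = 1/103.6 = 0.009653 and τ_data = 21/145.9 = 0.143934, so τ_n = 0.153587.
Rearranging for μ₀: μ₀ = (μ_n·τ_n − τ_data·x̄)/τ₀ = (40.8776·0.153587 − 0.143934·40.4) / 0.009653 = 0.463334/0.009653 ≈ 48.0.

μ₀ = 48.0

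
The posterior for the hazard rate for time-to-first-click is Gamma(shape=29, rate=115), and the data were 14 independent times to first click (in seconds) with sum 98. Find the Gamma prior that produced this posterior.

Gamma(shape=15, rate=17)

Gamma–exponential conjugacy: posterior shape = α + n, posterior rate = β + Σtᵢ.
So α = 29 − 14 = 15 and β = 115 − 98 = 17.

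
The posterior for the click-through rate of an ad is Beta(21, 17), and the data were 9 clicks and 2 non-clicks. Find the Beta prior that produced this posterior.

A Beta(a, b) prior with s successes and f failures in binomial data gives a Beta(a+s, b+f) posterior.
Subtract the data counts: 21−9=12, 17−2=15.

Beta(12, 15)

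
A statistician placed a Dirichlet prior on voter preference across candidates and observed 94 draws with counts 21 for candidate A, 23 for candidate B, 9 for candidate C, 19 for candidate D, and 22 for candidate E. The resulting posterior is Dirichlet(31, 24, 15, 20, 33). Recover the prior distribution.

Dirichlet(10, 1, 6, 1, 11)

For a Dirichlet(α) prior with multinomial counts c, the posterior is Dirichlet(α + c) componentwise.
Subtract each count from the matching posterior parameter: 31−21=10, 24−23=1, 15−9=6, 20−19=1, 33−22=11.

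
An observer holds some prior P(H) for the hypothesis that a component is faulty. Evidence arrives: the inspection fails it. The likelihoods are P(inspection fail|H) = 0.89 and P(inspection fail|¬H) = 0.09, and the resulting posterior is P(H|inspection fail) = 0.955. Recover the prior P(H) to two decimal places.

P(H) = 0.68

Bayes' rule in odds form gives O(H|E) = O(H)·[P(E|H)/P(E|¬H)], hence O(H) = O(H|E)/LR.
Posterior odds = 0.955/(1−0.955) = 21.2222. LR = 0.89/0.09 = 9.8889.
Prior odds = 21.2222/9.8889 = 2.1461, so P(H) = 2.1461/(1+2.1461) ≈ 0.68.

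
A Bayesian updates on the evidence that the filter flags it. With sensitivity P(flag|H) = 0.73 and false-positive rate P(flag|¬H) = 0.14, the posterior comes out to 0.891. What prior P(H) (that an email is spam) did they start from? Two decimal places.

In odds form, posterior odds = prior odds × likelihood ratio, so prior odds = posterior odds ÷ LR.
Posterior odds = 0.891/(1−0.891) = 8.1743. LR = 0.73/0.14 = 5.2143.
Prior odds = 8.1743/5.2143 = 1.5677, so P(H) = 1.5677/(1+1.5677) ≈ 0.61.

P(H) = 0.61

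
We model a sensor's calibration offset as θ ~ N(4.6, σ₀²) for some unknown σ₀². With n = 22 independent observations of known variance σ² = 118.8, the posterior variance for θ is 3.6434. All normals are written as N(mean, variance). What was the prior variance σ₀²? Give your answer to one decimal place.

Posterior precision equals prior precision plus data precision: 1/σ_n² = 1/σ₀² + n/σ².
So 1/σ₀² = 1/3.6434 − 22/118.8 = 0.274469 − 0.185185 = 0.089284.
Hence σ₀² = 1/0.089284 ≈ 11.2.

σ₀² = 11.2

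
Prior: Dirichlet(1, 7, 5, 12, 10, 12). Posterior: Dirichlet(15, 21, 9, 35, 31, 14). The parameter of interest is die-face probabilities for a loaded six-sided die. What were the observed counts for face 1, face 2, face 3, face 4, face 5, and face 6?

counts (14, 14, 4, 23, 21, 2)

For a Dirichlet(α) prior with multinomial counts c, the posterior is Dirichlet(α + c) componentwise.
Counts are posterior − prior componentwise: 15−1=14, 21−7=14, 9−5=4, 35−12=23, 31−10=21, 14−12=2.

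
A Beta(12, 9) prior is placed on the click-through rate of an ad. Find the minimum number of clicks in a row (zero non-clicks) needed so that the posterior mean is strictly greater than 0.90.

After k clicks and 0 non-clicks the posterior is Beta(12+k, 9), with mean (12+k)/(12+9+k).
Set (12+k)/(21+k) > 0.90 and solve: k > (0.90·21 − 12)/(1 − 0.90) = 69.000.
The smallest integer exceeding 69.000 is 70.

k = 70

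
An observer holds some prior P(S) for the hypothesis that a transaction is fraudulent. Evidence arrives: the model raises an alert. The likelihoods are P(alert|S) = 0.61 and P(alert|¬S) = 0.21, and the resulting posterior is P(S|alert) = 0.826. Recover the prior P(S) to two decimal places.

P(S) = 0.62

In odds form, posterior odds = prior odds × likelihood ratio, so prior odds = posterior odds ÷ LR.
Posterior odds = 0.826/(1−0.826) = 4.7471. LR = 0.61/0.21 = 2.9048.
Prior odds = 4.7471/2.9048 = 1.6342, so P(S) = 1.6342/(1+1.6342) ≈ 0.62.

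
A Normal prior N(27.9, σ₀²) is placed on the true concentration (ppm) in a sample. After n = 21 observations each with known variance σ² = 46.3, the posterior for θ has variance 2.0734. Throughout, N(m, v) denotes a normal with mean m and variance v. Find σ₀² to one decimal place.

For the Normal–Normal model with known σ², precisions add: τ_n = τ₀ + n/σ².
So 1/σ₀² = 1/2.0734 − 21/46.3 = 0.482300 − 0.453564 = 0.028736.
Hence σ₀² = 1/0.028736 ≈ 34.8.

σ₀² = 34.8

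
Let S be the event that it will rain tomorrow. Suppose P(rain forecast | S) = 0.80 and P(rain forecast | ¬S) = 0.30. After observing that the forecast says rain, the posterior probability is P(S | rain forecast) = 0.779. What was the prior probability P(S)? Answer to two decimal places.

Bayes' rule in odds form gives O(S|E) = O(S)·[P(E|S)/P(E|¬S)], hence O(S) = O(S|E)/LR.
Posterior odds = 0.779/(1−0.779) = 3.5249. LR = 0.80/0.30 = 2.6667.
Prior odds = 3.5249/2.6667 = 1.3218, so P(S) = 1.3218/(1+1.3218) ≈ 0.57.

P(S) = 0.57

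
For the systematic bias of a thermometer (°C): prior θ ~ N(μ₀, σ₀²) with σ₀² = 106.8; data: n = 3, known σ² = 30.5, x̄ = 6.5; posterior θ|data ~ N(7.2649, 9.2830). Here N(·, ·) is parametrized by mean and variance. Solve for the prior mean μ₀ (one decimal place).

The posterior mean is a precision-weighted average: μ_n = (τ₀μ₀ + τ_data·x̄)/(τ₀+τ_data), with τ₀=1/σ₀² and τ_data=n/σ².
Here τ₀ = 1/106.8 = 0.009363 and τ_data = 3/30.5 = 0.098361, so τ_n = 0.107724.
Rearranging for μ₀: μ₀ = (μ_n·τ_n − τ_data·x̄)/τ₀ = (7.2649·0.107724 − 0.098361·6.5) / 0.009363 = 0.143258/0.009363 ≈ 15.3.

μ₀ = 15.3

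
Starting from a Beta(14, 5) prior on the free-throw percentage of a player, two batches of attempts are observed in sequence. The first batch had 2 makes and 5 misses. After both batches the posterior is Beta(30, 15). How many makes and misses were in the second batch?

14 makes and 5 misses

Because Beta–binomial updating is additive in the counts, the combined data contributed (α_post−α_prior, β_post−β_prior) successes and failures.
Total across both batches: 30−14=16 makes, 15−5=10 misses.
Subtract the first batch: 16−2=14 makes and 10−5=5 misses.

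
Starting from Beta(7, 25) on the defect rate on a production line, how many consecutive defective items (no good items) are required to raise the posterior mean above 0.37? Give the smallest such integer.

k = 8

After k defective items and 0 good items the posterior is Beta(7+k, 25), with mean (7+k)/(7+25+k).
Set (7+k)/(32+k) > 0.37 and solve: k > (0.37·32 − 7)/(1 − 0.37) = 7.683.
The smallest integer exceeding 7.683 is 8.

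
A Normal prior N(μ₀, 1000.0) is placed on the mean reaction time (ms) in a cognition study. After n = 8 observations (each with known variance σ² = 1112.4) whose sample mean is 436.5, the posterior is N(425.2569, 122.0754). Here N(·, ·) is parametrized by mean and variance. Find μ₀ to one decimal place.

μ₀ = 344.4

The posterior mean is a precision-weighted average: μ_n = (τ₀μ₀ + τ_data·x̄)/(τ₀+τ_data), with τ₀=1/σ₀² and τ_data=n/σ².
Here τ₀ = 1/1000.0 = 0.001000 and τ_data = 8/1112.4 = 0.007192, so τ_n = 0.008192.
Rearranging for μ₀: μ₀ = (μ_n·τ_n − τ_data·x̄)/τ₀ = (425.2569·0.008192 − 0.007192·436.5) / 0.001000 = 0.344397/0.001000 ≈ 344.4.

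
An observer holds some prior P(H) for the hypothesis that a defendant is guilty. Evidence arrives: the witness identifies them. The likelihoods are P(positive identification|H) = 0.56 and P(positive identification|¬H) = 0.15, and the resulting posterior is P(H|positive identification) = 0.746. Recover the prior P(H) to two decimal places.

In odds form, posterior odds = prior odds × likelihood ratio, so prior odds = posterior odds ÷ LR.
Posterior odds = 0.746/(1−0.746) = 2.9370. LR = 0.56/0.15 = 3.7333.
Prior odds = 2.9370/3.7333 = 0.7867, so P(H) = 0.7867/(1+0.7867) ≈ 0.44.

P(H) = 0.44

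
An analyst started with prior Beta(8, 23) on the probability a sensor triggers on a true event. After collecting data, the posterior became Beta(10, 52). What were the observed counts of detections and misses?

2 detections and 29 misses

Beta is conjugate to the binomial likelihood: posterior = Beta(a+s, b+f).
So s = 10 − 8 = 2 and f = 52 − 23 = 29.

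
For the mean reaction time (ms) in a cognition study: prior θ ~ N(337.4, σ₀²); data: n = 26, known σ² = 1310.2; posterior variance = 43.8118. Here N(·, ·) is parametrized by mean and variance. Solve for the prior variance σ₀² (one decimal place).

Posterior precision equals prior precision plus data precision: 1/σ_n² = 1/σ₀² + n/σ².
So 1/σ₀² = 1/43.8118 − 26/1310.2 = 0.022825 − 0.019844 = 0.002981.
Hence σ₀² = 1/0.002981 ≈ 335.5.

σ₀² = 335.5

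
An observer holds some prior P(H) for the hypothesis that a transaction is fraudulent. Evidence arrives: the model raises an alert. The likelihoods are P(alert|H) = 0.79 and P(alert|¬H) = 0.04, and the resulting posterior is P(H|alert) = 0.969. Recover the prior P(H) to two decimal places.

Bayes' rule in odds form gives O(H|E) = O(H)·[P(E|H)/P(E|¬H)], hence O(H) = O(H|E)/LR.
Posterior odds = 0.969/(1−0.969) = 31.2581. LR = 0.79/0.04 = 19.7500.
Prior odds = 31.2581/19.7500 = 1.5827, so P(H) = 1.5827/(1+1.5827) ≈ 0.61.

P(H) = 0.61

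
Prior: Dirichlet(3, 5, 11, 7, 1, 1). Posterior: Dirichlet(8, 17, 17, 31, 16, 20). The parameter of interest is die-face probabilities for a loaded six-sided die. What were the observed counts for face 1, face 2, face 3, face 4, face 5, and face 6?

counts (5, 12, 6, 24, 15, 19)

For a Dirichlet(α) prior with multinomial counts c, the posterior is Dirichlet(α + c) componentwise.
Counts are posterior − prior componentwise: 8−3=5, 17−5=12, 17−11=6, 31−7=24, 16−1=15, 20−1=19.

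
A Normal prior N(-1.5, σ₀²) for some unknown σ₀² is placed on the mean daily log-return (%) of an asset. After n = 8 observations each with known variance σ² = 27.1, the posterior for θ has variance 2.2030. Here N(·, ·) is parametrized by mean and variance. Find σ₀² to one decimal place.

σ₀² = 6.3

Posterior precision equals prior precision plus data precision: 1/σ_n² = 1/σ₀² + n/σ².
So 1/σ₀² = 1/2.2030 − 8/27.1 = 0.453926 − 0.295203 = 0.158723.
Hence σ₀² = 1/0.158723 ≈ 6.3.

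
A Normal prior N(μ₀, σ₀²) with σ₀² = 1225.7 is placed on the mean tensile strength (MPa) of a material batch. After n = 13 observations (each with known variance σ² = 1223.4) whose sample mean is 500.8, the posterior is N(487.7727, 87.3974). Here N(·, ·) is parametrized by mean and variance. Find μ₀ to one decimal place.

With known observation variance, the Normal–Normal posterior has precision τ_n = τ₀ + n/σ² and mean μ_n = (τ₀μ₀ + (n/σ²)x̄)/τ_n.
Here τ₀ = 1/1225.7 = 0.000816 and τ_data = 13/1223.4 = 0.010626, so τ_n = 0.011442.
Rearranging for μ₀: μ₀ = (μ_n·τ_n − τ_data·x̄)/τ₀ = (487.7727·0.011442 − 0.010626·500.8) / 0.000816 = 0.259594/0.000816 ≈ 318.1.

μ₀ = 318.1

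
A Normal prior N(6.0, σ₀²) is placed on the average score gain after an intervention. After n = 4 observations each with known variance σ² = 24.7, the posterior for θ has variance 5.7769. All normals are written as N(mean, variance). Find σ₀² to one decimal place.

σ₀² = 89.6

Posterior precision equals prior precision plus data precision: 1/σ_n² = 1/σ₀² + n/σ².
So 1/σ₀² = 1/5.7769 − 4/24.7 = 0.173103 − 0.161943 = 0.011160.
Hence σ₀² = 1/0.011160 ≈ 89.6.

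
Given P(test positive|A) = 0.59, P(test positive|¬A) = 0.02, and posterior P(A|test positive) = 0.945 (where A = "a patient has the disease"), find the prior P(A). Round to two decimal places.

P(A) = 0.37

In odds form, posterior odds = prior odds × likelihood ratio, so prior odds = posterior odds ÷ LR.
Posterior odds = 0.945/(1−0.945) = 17.1818. LR = 0.59/0.02 = 29.5000.
Prior odds = 17.1818/29.5000 = 0.5824, so P(A) = 0.5824/(1+0.5824) ≈ 0.37.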